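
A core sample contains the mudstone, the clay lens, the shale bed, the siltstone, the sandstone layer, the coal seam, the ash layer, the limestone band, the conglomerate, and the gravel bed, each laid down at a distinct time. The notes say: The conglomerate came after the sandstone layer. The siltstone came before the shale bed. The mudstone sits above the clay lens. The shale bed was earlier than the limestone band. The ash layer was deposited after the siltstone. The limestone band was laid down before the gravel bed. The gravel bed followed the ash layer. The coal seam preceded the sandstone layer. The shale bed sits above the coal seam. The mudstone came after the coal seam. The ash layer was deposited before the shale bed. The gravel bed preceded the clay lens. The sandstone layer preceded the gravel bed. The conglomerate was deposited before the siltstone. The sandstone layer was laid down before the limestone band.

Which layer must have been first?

the coal seam

The coal seam has a chain of constraints placing it before every other layer, so the coal seam must be first.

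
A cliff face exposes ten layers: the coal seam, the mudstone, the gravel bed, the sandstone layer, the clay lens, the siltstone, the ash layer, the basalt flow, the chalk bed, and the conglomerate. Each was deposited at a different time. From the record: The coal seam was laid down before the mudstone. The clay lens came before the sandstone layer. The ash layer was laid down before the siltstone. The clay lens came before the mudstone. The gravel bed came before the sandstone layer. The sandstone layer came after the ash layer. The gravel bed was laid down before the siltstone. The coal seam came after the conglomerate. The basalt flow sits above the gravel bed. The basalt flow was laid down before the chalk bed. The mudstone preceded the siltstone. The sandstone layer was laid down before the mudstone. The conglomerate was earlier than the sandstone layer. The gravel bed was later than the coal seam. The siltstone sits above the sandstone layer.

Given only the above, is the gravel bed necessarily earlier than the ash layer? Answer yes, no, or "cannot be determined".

cannot be determined

No chain of stated constraints runs from the gravel bed to the ash layer, and none runs from the ash layer to the gravel bed either.
So the relative order of the gravel bed and the ash layer is not fixed by the given facts.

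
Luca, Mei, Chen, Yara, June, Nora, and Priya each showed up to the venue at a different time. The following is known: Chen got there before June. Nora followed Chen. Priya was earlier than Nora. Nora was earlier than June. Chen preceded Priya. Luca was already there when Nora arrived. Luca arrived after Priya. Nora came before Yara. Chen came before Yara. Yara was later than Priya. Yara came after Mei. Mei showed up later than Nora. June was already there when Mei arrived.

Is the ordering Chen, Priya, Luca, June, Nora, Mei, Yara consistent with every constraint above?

no

The constraints require Nora before June, but in the proposed sequence June appears ahead of Nora. That one violation is enough.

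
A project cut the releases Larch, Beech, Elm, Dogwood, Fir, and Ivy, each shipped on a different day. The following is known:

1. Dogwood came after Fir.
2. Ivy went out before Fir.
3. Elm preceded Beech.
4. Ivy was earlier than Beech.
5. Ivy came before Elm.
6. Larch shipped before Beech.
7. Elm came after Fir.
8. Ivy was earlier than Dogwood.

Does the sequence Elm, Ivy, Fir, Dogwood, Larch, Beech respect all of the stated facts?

The constraints require Fir before Elm, but in the proposed sequence Elm appears ahead of Fir. That one violation is enough.

no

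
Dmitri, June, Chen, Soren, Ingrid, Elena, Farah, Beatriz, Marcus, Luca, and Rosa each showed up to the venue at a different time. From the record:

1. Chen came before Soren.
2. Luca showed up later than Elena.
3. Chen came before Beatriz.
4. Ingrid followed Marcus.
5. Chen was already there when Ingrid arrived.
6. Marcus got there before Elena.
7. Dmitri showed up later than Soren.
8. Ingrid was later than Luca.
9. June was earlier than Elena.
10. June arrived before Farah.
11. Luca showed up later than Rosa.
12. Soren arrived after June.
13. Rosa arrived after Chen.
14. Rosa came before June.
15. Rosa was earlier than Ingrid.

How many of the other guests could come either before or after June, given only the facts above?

2

Forced before June: Chen and Rosa; forced after June: Dmitri, Elena, Farah, Ingrid, Luca, and Soren.
That leaves Beatriz and Marcus with no forced order relative to June — 2.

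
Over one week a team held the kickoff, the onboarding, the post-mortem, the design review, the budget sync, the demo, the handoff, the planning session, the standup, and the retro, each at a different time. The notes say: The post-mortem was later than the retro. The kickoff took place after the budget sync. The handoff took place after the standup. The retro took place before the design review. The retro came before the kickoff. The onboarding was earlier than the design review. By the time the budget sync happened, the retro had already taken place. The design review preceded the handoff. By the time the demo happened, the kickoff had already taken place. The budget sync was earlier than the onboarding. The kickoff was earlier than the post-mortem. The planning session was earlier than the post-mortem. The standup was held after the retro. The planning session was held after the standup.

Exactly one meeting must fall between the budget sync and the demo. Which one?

the kickoff

Tracing the constraints gives the budget sync → the kickoff → the demo, so the kickoff sits after the budget sync and before the demo.
No other meeting is forced both after the budget sync and before the demo.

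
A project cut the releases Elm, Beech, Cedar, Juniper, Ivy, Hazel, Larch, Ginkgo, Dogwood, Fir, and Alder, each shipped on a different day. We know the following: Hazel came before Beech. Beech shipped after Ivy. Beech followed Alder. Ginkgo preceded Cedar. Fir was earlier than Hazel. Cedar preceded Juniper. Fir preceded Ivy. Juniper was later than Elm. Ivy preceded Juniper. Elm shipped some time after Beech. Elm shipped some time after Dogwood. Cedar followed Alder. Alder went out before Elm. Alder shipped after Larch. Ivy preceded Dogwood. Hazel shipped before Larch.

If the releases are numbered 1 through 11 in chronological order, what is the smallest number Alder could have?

Fir, Hazel, and Larch must all come before Alder — 3 forced predecessors.
Nothing else is forced ahead of Alder, so its earliest slot is position 3 + 1 = 4.

4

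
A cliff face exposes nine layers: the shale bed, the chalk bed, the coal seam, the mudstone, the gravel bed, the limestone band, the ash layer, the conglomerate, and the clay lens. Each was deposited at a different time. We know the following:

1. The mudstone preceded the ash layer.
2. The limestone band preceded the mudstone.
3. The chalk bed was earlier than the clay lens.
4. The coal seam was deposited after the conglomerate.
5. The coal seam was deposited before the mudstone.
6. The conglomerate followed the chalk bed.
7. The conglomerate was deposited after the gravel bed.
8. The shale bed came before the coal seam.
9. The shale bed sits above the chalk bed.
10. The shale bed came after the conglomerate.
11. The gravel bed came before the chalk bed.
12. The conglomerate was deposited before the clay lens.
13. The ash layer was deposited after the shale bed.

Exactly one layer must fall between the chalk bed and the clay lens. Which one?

the conglomerate

Tracing the constraints gives the chalk bed → the conglomerate → the clay lens, so the conglomerate sits after the chalk bed and before the clay lens.
No other layer is forced both after the chalk bed and before the clay lens.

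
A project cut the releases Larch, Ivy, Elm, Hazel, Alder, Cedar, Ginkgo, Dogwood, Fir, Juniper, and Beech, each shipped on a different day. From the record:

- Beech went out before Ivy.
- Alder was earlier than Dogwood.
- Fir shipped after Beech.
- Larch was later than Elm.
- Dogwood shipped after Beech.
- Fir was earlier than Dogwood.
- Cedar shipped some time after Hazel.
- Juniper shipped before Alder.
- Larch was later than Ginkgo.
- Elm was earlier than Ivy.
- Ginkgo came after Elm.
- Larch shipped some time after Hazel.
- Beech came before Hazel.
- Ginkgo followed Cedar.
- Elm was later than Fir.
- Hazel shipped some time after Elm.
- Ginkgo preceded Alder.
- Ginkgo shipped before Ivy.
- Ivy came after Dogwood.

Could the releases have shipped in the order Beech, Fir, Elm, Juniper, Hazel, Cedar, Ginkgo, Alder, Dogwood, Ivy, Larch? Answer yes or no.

Check each stated constraint against the proposed order — e.g. Elm is ahead of Larch; Beech is ahead of Ivy. Every pair is in the required order; nothing is violated.

yes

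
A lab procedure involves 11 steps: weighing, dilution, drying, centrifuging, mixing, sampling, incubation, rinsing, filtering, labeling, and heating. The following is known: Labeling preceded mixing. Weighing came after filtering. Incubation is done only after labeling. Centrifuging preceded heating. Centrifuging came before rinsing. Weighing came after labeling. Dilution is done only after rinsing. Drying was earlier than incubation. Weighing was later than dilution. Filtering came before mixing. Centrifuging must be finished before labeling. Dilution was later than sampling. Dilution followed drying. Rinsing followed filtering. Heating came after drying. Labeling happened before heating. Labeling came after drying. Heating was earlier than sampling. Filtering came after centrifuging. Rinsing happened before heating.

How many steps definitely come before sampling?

Directly stated before sampling: heating.
Centrifuging reaches sampling via centrifuging → heating → sampling.
Drying reaches sampling via drying → heating → sampling.
Filtering reaches sampling via filtering → rinsing → heating → sampling.
Likewise labeling and rinsing each reach sampling by chaining the stated constraints.
No chain forces dilution (or any of the others) ahead of sampling.
That's centrifuging, drying, filtering, heating, labeling, and rinsing — 6 in all.

6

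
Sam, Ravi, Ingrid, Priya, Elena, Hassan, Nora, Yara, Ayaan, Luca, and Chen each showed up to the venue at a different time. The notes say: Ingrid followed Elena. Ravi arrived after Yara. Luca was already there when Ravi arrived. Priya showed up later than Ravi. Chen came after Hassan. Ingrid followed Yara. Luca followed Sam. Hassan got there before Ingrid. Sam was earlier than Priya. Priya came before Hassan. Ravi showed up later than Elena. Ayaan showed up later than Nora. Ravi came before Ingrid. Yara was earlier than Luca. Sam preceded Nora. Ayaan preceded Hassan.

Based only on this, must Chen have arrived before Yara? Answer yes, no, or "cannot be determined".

Tracing the constraints gives Yara → Ravi → Priya → Hassan → Chen, so Yara must come before Chen.
That means Chen cannot be before Yara.

no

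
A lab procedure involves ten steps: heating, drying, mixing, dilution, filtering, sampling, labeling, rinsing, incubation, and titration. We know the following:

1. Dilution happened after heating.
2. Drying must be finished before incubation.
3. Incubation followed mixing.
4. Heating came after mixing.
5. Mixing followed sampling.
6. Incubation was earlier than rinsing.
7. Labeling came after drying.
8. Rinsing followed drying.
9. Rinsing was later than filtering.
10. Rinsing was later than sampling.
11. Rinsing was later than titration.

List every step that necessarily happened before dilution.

heating, mixing, sampling

Directly stated before dilution: heating.
Mixing reaches dilution via mixing → heating → dilution.
Sampling reaches dilution via sampling → mixing → heating → dilution.
No chain forces filtering (or any of the others) ahead of dilution.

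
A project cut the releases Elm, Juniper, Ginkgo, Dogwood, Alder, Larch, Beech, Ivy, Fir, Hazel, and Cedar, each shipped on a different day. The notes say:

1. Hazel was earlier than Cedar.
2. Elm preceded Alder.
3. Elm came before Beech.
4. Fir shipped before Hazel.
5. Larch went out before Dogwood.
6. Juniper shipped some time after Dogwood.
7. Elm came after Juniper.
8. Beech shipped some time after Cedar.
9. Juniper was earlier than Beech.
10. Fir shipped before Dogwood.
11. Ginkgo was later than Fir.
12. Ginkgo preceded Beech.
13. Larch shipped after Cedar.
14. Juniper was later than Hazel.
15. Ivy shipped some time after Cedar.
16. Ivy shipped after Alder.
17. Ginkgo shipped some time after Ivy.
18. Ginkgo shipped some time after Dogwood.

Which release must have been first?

Fir

Fir has a chain of constraints placing it before every other release, so Fir must be first.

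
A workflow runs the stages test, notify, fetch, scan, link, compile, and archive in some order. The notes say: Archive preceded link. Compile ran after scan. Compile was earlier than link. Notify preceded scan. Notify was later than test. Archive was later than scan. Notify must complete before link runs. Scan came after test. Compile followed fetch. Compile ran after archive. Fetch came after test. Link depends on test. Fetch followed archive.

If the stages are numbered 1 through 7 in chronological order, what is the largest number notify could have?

Notify must come before archive, compile, fetch, link, and scan — 5 stages forced after it.
Everything else can be placed before notify in some valid order, so notify can sit as late as position 7 − 5 = 2.

2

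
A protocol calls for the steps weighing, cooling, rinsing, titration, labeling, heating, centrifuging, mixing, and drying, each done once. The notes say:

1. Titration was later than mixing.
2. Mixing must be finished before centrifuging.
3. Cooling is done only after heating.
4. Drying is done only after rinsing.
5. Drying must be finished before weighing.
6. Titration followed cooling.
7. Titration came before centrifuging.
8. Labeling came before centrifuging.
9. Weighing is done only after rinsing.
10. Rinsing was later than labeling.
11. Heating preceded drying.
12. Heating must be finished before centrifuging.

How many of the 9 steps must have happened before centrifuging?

Directly stated before centrifuging: heating, labeling, mixing, and titration.
Cooling reaches centrifuging via cooling → titration → centrifuging.
No chain forces rinsing (or any of the others) ahead of centrifuging.
That's cooling, heating, labeling, mixing, and titration — 5 in all.

5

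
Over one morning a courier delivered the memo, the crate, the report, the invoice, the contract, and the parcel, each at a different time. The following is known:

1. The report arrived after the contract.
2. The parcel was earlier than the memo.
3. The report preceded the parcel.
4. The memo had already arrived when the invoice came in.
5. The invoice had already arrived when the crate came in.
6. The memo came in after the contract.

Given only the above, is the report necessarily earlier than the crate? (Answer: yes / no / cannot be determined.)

yes

Chain the constraints: the report → the parcel → the memo → the invoice → the crate. Each link is directly stated, so the report comes before the crate.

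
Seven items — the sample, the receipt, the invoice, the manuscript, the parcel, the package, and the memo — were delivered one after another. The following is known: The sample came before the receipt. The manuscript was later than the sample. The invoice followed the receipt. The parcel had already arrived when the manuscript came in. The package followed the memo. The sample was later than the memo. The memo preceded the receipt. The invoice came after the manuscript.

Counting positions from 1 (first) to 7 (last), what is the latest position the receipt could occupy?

The receipt must come before the invoice — 1 item forced after it.
Everything else can be placed before the receipt in some valid order, so the receipt can sit as late as position 7 − 1 = 6.

6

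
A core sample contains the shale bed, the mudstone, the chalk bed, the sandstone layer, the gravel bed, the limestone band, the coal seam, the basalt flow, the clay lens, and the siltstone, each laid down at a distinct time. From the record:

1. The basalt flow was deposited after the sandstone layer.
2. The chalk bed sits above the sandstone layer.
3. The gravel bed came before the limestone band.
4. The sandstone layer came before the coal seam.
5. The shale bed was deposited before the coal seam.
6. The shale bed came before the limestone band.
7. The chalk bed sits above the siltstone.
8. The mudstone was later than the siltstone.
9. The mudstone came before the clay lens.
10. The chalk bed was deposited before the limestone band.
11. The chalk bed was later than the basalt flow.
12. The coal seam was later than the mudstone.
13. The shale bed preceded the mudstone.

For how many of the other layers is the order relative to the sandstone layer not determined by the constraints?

5

Forced after the sandstone layer: the basalt flow, the chalk bed, the coal seam, and the limestone band.
That leaves the clay lens, the gravel bed, the mudstone, the shale bed, and the siltstone with no forced order relative to the sandstone layer — 5.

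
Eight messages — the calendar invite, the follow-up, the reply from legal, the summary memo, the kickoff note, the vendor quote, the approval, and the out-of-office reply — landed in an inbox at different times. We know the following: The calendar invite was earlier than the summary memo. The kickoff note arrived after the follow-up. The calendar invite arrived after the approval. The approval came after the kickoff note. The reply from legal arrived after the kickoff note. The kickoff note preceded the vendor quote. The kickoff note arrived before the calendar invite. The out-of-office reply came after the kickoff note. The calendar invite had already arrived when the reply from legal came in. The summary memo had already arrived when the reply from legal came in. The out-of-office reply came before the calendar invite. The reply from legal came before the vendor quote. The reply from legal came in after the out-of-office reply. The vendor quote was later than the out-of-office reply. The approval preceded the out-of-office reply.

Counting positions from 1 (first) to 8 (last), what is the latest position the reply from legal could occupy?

The reply from legal must come before the vendor quote — 1 message forced after it.
Everything else can be placed before the reply from legal in some valid order, so the reply from legal can sit as late as position 8 − 1 = 7.

7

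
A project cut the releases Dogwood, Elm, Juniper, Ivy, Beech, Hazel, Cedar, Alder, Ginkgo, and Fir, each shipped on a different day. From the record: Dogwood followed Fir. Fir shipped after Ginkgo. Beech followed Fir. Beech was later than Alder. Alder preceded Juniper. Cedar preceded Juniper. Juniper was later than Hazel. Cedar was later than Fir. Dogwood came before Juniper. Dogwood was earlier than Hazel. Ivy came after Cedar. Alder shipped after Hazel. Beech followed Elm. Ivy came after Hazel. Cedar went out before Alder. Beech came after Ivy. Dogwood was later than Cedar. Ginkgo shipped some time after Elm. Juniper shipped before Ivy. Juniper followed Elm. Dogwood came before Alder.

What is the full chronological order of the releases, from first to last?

Elm, Ginkgo, Fir, Cedar, Dogwood, Hazel, Alder, Juniper, Ivy, Beech

The constraints fix every adjacent pair, so only one ordering works:
Elm → Ginkgo → Fir → Cedar → Dogwood → Hazel → Alder → Juniper → Ivy → Beech.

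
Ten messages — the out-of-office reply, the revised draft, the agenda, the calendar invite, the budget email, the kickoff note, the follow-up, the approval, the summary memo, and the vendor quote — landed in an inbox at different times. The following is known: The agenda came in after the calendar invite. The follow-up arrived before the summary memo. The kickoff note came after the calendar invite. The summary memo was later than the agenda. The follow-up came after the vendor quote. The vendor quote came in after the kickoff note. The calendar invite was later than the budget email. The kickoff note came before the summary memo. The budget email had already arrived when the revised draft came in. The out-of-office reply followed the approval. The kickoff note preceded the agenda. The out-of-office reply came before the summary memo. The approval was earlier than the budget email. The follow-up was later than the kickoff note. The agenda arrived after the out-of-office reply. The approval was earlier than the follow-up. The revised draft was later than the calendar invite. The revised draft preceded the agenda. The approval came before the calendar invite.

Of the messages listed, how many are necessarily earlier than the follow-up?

Directly stated before the follow-up: the approval, the kickoff note, and the vendor quote.
The budget email reaches the follow-up via the budget email → the calendar invite → the kickoff note → the follow-up.
The calendar invite reaches the follow-up via the calendar invite → the kickoff note → the follow-up.
That's the approval, the budget email, the calendar invite, the kickoff note, and the vendor quote — 5 in all.

5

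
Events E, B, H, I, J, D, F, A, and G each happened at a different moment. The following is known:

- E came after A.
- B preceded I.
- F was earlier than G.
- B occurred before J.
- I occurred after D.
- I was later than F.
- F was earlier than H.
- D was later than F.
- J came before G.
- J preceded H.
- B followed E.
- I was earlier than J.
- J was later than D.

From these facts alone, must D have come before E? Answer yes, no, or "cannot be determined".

No chain of stated constraints runs from D to E, and none runs from E to D either.
So the relative order of D and E is not fixed by the given facts.

cannot be determined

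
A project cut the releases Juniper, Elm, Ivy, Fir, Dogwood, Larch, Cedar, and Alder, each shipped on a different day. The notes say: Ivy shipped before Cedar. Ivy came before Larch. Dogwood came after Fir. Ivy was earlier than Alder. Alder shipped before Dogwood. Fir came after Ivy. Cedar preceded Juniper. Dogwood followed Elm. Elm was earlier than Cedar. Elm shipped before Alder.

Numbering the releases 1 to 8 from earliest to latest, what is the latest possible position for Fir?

7

Fir must come before Dogwood — 1 release forced after it.
Everything else can be placed before Fir in some valid order, so Fir can sit as late as position 8 − 1 = 7.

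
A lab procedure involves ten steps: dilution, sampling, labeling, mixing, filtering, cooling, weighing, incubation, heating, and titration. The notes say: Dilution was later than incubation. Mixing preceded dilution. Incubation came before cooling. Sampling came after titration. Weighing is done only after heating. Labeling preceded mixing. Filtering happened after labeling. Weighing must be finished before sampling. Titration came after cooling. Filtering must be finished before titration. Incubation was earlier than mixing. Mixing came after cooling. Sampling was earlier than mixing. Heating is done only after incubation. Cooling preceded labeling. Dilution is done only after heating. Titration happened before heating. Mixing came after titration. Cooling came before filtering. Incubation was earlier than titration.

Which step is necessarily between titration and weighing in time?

Tracing the constraints gives titration → heating → weighing, so heating sits after titration and before weighing.
No other step is forced both after titration and before weighing.

heating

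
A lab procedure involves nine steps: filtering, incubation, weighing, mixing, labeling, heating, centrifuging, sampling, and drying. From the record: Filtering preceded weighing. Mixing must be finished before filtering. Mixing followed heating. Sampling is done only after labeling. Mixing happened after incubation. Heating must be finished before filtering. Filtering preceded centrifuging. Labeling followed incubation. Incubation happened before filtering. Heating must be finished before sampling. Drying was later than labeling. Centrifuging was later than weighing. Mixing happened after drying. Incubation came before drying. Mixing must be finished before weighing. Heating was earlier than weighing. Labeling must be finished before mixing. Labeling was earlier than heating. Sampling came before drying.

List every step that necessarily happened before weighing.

Directly stated before weighing: filtering, heating, and mixing.
Drying reaches weighing via drying → mixing → weighing.
Incubation reaches weighing via incubation → mixing → weighing.
Labeling reaches weighing via labeling → heating → weighing.
Likewise sampling reaches weighing by chaining the stated constraints.
No chain forces centrifuging ahead of weighing.

drying, filtering, heating, incubation, labeling, mixing, sampling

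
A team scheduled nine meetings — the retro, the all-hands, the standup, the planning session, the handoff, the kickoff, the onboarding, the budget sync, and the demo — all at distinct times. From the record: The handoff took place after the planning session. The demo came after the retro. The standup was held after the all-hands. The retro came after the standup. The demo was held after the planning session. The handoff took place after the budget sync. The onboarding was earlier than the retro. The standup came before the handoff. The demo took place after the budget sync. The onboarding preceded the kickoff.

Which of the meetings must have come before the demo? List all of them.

the all-hands, the budget sync, the onboarding, the planning session, the retro, the standup

Directly stated before the demo: the budget sync, the planning session, and the retro.
The all-hands reaches the demo via the all-hands → the standup → the retro → the demo.
The onboarding reaches the demo via the onboarding → the retro → the demo.
The standup reaches the demo via the standup → the retro → the demo.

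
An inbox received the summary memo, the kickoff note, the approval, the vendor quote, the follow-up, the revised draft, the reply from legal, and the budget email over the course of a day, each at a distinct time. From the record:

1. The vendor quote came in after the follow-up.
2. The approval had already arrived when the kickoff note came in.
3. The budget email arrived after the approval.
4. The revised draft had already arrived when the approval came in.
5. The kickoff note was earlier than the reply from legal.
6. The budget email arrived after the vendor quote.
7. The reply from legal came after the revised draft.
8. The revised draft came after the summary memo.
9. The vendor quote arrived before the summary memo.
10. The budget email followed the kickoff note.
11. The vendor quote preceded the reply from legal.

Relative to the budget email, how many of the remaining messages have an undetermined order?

1

Forced before the budget email: the approval, the follow-up, the kickoff note, the revised draft, the summary memo, and the vendor quote.
That leaves the reply from legal with no forced order relative to the budget email — 1.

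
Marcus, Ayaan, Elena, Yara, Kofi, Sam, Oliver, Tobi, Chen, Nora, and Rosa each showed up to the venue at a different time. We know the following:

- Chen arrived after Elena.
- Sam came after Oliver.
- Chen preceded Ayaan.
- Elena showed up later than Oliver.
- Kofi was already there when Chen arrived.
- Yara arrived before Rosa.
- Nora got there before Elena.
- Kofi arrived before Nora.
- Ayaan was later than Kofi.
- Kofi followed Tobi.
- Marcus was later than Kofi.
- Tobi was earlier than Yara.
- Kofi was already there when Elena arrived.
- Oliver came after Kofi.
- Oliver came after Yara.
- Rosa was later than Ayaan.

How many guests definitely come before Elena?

5

Directly stated before Elena: Kofi, Nora, and Oliver.
Tobi reaches Elena via Tobi → Kofi → Elena.
Yara reaches Elena via Yara → Oliver → Elena.
That's Kofi, Nora, Oliver, Tobi, and Yara — 5 in all.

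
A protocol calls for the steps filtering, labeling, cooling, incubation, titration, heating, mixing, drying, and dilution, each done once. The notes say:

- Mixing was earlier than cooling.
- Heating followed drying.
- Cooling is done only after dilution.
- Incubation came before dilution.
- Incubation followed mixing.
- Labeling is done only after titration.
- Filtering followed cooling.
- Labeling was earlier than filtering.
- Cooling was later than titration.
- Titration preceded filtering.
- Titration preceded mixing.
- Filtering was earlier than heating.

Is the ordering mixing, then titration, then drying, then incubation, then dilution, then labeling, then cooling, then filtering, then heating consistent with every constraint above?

no

The constraints require titration before mixing, but in the proposed sequence mixing appears ahead of titration. That one violation is enough.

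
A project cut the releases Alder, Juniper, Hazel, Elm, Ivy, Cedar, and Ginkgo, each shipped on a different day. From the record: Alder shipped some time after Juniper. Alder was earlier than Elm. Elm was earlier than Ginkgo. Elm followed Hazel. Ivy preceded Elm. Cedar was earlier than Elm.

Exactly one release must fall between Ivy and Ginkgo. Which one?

Tracing the constraints gives Ivy → Elm → Ginkgo, so Elm sits after Ivy and before Ginkgo.
No other release is forced both after Ivy and before Ginkgo.

Elm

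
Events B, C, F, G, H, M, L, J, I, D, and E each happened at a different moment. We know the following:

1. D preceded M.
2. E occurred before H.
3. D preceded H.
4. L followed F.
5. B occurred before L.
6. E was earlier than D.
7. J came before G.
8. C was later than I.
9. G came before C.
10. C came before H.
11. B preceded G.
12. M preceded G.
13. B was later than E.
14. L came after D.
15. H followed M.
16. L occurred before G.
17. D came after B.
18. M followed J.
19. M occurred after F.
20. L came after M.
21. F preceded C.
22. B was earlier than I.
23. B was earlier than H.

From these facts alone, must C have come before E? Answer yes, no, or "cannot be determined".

Tracing the constraints gives E → B → G → C, so E must come before C.
That means C cannot be before E.

no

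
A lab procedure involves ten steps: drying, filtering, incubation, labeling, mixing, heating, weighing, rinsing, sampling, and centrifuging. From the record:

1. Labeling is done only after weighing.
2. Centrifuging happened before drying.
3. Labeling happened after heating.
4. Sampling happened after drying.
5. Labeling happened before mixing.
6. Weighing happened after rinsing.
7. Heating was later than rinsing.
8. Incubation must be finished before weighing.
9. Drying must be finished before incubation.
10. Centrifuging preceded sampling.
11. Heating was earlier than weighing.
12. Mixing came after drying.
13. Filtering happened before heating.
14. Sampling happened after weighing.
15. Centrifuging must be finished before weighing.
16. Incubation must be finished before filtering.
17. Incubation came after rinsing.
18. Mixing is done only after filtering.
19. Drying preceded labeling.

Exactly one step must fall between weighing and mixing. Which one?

labeling

Tracing the constraints gives weighing → labeling → mixing, so labeling sits after weighing and before mixing.
No other step is forced both after weighing and before mixing.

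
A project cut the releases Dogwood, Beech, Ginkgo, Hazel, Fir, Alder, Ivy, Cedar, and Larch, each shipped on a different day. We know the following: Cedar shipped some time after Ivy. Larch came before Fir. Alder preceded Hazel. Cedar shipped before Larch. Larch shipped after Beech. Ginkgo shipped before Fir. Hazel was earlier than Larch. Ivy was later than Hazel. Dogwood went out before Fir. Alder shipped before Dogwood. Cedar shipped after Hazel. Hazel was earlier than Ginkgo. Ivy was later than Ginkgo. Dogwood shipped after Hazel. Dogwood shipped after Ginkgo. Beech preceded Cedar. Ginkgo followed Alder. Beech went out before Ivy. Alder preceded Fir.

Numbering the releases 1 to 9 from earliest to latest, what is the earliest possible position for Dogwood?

Alder, Ginkgo, and Hazel must all come before Dogwood — 3 forced predecessors.
Nothing else is forced ahead of Dogwood, so its earliest slot is position 3 + 1 = 4.

4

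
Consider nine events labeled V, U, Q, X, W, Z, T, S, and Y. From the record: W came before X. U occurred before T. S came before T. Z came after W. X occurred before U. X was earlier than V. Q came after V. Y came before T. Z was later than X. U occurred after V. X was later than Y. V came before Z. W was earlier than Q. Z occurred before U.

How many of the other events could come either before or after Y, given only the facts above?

Forced after Y: Q, T, U, V, X, and Z.
That leaves S and W with no forced order relative to Y — 2.

2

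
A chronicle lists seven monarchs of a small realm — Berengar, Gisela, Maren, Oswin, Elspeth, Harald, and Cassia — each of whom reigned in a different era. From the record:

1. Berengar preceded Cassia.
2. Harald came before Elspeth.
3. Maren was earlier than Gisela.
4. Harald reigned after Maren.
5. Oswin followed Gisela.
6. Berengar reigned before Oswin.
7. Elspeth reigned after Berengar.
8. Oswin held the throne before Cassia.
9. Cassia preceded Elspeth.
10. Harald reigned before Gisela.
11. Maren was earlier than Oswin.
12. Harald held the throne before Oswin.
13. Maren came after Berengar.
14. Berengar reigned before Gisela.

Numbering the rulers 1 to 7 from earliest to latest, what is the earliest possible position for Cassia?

Berengar, Gisela, Harald, Maren, and Oswin must all come before Cassia — 5 forced predecessors.
Nothing else is forced ahead of Cassia, so their earliest slot is position 5 + 1 = 6.

6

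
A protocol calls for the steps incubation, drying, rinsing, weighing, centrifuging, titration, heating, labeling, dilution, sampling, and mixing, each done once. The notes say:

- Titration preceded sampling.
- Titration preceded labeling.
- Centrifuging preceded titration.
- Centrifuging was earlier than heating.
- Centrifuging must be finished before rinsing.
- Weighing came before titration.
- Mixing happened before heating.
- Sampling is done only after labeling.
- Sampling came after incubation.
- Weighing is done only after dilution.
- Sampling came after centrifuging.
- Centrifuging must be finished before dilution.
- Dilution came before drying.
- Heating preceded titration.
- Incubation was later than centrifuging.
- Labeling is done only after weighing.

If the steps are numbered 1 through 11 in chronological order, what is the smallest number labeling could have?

7

Centrifuging, dilution, heating, mixing, titration, and weighing must all come before labeling — 6 forced predecessors.
Nothing else is forced ahead of labeling, so its earliest slot is position 6 + 1 = 7.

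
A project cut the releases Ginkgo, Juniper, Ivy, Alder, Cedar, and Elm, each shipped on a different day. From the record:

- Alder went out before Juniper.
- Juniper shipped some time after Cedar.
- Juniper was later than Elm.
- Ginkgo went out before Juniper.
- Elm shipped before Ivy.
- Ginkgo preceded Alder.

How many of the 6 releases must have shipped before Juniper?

Directly stated before Juniper: Alder, Cedar, Elm, and Ginkgo.
That's Alder, Cedar, Elm, and Ginkgo — 4 in all.

4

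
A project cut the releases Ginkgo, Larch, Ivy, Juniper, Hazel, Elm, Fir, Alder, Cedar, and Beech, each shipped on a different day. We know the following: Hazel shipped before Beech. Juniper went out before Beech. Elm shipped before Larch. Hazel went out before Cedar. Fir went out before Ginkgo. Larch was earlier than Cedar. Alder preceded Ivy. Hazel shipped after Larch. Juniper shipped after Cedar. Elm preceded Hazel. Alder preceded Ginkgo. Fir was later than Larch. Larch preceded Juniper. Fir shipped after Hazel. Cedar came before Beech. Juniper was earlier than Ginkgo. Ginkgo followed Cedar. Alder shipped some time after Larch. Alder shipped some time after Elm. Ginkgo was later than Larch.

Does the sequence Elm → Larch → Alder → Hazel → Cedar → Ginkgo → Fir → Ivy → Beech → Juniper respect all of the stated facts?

The constraints require Juniper before Ginkgo, but in the proposed sequence Ginkgo appears ahead of Juniper. That one violation is enough.

no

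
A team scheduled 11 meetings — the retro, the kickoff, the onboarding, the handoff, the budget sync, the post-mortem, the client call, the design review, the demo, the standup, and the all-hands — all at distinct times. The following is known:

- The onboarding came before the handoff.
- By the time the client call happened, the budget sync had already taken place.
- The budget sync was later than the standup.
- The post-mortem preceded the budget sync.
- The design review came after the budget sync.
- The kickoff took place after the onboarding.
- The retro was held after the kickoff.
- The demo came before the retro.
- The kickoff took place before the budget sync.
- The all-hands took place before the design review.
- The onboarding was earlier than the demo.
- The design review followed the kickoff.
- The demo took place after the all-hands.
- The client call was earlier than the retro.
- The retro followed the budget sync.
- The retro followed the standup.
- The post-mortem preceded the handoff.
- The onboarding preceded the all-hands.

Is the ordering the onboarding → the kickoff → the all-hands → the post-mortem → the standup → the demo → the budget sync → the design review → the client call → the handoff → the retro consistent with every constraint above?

Check each stated constraint against the proposed order — e.g. the kickoff is ahead of the retro; the onboarding is ahead of the handoff. Every pair is in the required order; nothing is violated.

yes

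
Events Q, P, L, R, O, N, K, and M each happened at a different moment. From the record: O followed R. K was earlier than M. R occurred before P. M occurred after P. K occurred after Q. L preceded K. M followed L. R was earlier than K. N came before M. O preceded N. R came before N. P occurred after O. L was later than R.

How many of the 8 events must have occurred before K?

Directly stated before K: L, Q, and R.
No chain forces M (or any of the others) ahead of K.
That's L, Q, and R — 3 in all.

3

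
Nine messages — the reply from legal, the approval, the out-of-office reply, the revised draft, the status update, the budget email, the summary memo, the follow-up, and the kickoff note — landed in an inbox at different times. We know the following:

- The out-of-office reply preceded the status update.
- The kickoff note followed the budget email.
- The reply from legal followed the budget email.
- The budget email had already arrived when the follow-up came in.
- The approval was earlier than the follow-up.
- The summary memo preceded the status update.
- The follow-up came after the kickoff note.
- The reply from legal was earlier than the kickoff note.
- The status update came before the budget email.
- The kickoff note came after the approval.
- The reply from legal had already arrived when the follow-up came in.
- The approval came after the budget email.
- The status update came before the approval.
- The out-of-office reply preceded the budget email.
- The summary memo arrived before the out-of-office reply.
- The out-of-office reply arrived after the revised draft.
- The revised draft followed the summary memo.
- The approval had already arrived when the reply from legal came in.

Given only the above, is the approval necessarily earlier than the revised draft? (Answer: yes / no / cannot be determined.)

Tracing the constraints gives the revised draft → the out-of-office reply → the status update → the approval, so the revised draft must come before the approval.
That means the approval cannot be before the revised draft.

no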